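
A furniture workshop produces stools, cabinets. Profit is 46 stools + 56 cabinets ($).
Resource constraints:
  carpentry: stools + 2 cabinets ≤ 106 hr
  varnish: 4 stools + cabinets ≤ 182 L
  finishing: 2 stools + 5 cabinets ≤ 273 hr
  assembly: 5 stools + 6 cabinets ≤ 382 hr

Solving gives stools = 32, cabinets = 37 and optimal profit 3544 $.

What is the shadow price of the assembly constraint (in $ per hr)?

Binding: carpentry and assembly. Non-binding: varnish (17 unused), finishing (24 unused).
Since varnish, finishing are not tight, their duals are 0.
The binding rows give the dual system: 1·y_carpentry + 5·y_assembly = 46 and 2·y_carpentry + 6·y_assembly = 56.
Solving: y_carpentry = 1, y_assembly = 9.
Shadow price of assembly = 9.

9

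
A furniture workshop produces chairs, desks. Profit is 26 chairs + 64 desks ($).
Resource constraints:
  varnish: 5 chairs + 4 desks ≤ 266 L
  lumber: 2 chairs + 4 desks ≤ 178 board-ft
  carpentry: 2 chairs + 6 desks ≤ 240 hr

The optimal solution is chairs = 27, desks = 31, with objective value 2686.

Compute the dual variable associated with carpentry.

6

Binding: lumber and carpentry. Non-binding: varnish (7 unused).
Slack constraints have shadow price 0 (complementary slackness).
From A_Bᵀ y = c: 2·y_lumber + 2·y_carpentry = 26; 4·y_lumber + 6·y_carpentry = 64.
→ y_lumber = 7 and y_carpentry = 6.
Shadow price of carpentry = 6.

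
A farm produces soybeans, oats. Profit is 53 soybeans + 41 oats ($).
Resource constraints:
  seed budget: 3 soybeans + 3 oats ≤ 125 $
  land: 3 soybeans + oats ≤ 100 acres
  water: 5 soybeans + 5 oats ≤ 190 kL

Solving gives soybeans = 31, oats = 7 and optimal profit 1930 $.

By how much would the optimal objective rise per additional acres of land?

6

Check each constraint at x*: seed budget 114/125 (slack 11); land 100/100 (tight); water 190/190 (tight).
By complementary slackness, y = 0 for the non-binding constraint.
From A_Bᵀ y = c: 3·y_land + 5·y_water = 53; 1·y_land + 5·y_water = 41.
This yields shadow prices y_land = 6, y_water = 7.
Shadow price of land = 6.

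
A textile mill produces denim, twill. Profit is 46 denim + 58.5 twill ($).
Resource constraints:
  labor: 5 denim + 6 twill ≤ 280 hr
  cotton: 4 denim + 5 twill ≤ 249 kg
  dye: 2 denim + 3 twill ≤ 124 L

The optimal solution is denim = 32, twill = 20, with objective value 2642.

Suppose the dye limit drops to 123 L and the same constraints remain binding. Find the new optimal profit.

2636.5

Check each constraint at x*: labor 280/280 (tight); cotton 228/249 (slack 21); dye 124/124 (tight).
By complementary slackness, y = 0 for the non-binding constraint.
Dual feasibility on the basic columns requires 5·y_labor + 2·y_dye = 46, 6·y_labor + 3·y_dye = 58.5.
This yields shadow prices y_labor = 7, y_dye = 5.5.
Δz = y_dye·Δb = 5.5 × (-1) = -5.5, so new z* = 2642 − 5.5 = 2636.5.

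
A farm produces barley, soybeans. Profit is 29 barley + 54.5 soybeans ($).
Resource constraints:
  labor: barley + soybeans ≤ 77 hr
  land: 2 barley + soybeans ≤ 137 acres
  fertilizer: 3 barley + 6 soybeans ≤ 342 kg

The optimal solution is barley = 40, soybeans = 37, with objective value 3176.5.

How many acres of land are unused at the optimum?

land used = 2·40 + 1·37 = 117; slack = 137 − 117 = 20.

20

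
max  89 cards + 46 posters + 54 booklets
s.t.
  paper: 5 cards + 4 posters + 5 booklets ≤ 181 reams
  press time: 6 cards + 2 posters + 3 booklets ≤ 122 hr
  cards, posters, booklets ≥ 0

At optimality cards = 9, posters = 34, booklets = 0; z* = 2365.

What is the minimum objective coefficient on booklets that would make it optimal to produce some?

At the optimum: paper uses 181 of 181 (binding); press time uses 122 of 122 (binding).
Dual feasibility on the basic columns requires 5·y_paper + 6·y_press time = 89, 4·y_paper + 2·y_press time = 46.
Solving: y_paper = 7, y_press time = 9.
booklets enters the basis when its profit ≥ yᵀa₃ = 7·5 + 9·3 = 62.

62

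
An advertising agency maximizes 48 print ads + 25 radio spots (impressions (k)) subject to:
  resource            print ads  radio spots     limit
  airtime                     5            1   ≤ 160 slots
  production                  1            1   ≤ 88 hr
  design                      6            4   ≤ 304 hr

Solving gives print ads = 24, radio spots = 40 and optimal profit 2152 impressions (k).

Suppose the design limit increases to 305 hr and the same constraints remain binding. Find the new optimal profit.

2157.5

Check each constraint at x*: airtime 160/160 (tight); production 64/88 (slack 24); design 304/304 (tight).
By complementary slackness, y = 0 for the non-binding constraint.
From A_Bᵀ y = c: 5·y_airtime + 6·y_design = 48; 1·y_airtime + 4·y_design = 25.
Solving: y_airtime = 3, y_design = 5.5.
Δz = y_design·Δb = 5.5 × (1) = 5.5, so new z* = 2152 + 5.5 = 2157.5.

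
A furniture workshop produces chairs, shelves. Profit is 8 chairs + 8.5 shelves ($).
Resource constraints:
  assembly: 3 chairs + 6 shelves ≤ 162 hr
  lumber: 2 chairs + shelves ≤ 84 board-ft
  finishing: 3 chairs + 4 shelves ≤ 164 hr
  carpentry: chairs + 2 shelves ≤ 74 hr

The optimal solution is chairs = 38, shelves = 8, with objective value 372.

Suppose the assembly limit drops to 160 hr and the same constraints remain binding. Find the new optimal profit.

370

At the optimum: assembly uses 162 of 162 (binding); lumber uses 84 of 84 (binding); finishing uses 146 of 164 (slack = 18); carpentry uses 54 of 74 (slack = 20).
Slack constraints have shadow price 0 (complementary slackness).
From A_Bᵀ y = c: 3·y_assembly + 2·y_lumber = 8; 6·y_assembly + 1·y_lumber = 8.5.
Solving: y_assembly = 1, y_lumber = 2.5.
Δz = y_assembly·Δb = 1 × (-2) = -2, so new z* = 372 − 2 = 370.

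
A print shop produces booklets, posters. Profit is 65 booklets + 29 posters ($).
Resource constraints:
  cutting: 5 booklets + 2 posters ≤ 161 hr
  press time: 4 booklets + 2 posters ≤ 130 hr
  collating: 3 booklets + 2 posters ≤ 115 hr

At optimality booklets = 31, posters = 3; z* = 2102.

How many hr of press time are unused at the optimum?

press time used = 4·31 + 2·3 = 130; slack = 130 − 130 = 0.

0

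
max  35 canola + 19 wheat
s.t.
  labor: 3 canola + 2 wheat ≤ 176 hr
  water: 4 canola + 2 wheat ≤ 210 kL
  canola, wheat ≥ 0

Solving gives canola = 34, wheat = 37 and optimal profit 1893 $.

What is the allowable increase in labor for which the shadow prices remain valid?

Binding constraints: labor, water. The basis is B = [[3,2],[4,2]] with det -2.
Per unit increase in labor, x* moves by d = (-1, 2).
The basis stays optimal until canola reaches 0; allowable increase = 34 hr.

34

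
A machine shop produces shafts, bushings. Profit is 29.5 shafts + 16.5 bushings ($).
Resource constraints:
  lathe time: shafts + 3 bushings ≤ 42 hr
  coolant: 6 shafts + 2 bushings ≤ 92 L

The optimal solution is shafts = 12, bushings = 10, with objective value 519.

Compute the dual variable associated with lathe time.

2.5

Both lathe time and coolant are binding at x*.
From A_Bᵀ y = c: 1·y_lathe time + 6·y_coolant = 29.5; 3·y_lathe time + 2·y_coolant = 16.5.
This yields shadow prices y_lathe time = 2.5, y_coolant = 4.5.
Shadow price of lathe time = 2.5.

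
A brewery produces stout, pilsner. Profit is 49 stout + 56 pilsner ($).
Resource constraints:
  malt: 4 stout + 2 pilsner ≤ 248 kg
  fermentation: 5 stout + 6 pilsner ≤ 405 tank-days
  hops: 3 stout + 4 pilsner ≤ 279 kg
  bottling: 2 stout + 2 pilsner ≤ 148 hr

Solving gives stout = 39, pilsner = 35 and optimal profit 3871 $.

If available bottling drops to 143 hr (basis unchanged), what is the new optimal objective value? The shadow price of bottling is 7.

Δb = -5, so new z* = 3871 + (7)·(-5) = 3871 − 35 = 3836.

3836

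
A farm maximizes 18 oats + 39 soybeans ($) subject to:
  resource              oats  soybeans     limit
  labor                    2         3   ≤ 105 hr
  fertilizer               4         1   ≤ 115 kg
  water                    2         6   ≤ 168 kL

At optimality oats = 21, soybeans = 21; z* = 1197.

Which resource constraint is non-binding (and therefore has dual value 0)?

labor: 105/105 (binding)
fertilizer: 105/115 (slack 10)
water: 168/168 (binding)
By complementary slackness, a constraint with positive slack has shadow price 0 → fertilizer.

fertilizer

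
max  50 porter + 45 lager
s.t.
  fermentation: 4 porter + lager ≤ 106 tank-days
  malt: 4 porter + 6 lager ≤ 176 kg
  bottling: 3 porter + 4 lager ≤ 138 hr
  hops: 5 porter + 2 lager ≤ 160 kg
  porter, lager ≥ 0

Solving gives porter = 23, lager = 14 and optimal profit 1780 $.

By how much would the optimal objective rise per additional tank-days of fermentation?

6

Binding: fermentation and malt. Non-binding: bottling (13 unused), hops (17 unused).
Slack constraints have shadow price 0 (complementary slackness).
The binding rows give the dual system: 4·y_fermentation + 4·y_malt = 50 and 1·y_fermentation + 6·y_malt = 45.
→ y_fermentation = 6 and y_malt = 6.5.
Shadow price of fermentation = 6.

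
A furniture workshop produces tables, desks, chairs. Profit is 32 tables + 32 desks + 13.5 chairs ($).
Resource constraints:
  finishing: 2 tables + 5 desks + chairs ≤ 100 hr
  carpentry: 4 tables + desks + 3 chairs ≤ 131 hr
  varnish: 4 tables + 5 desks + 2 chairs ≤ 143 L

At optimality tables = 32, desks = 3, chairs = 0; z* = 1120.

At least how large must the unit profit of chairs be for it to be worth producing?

18

At the optimum: finishing uses 79 of 100 (slack = 21); carpentry uses 131 of 131 (binding); varnish uses 143 of 143 (binding).
By complementary slackness, y = 0 for the non-binding constraint.
The binding rows give the dual system: 4·y_carpentry + 4·y_varnish = 32 and 1·y_carpentry + 5·y_varnish = 32.
This yields shadow prices y_carpentry = 2, y_varnish = 6.
chairs enters the basis when its profit ≥ yᵀa₃ = 2·3 + 6·2 = 18.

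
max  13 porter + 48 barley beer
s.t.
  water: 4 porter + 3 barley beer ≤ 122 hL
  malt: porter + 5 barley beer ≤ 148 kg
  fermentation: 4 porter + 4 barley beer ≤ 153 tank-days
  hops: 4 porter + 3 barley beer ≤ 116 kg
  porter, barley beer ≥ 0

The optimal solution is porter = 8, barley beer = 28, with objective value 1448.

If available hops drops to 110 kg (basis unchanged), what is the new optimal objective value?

Binding: malt and hops. Non-binding: water (6 unused), fermentation (9 unused).
Since water, fermentation are not tight, their duals are 0.
From A_Bᵀ y = c: 1·y_malt + 4·y_hops = 13; 5·y_malt + 3·y_hops = 48.
This yields shadow prices y_malt = 9, y_hops = 1.
Δz = y_hops·Δb = 1 × (-6) = -6, so new z* = 1448 − 6 = 1442.

1442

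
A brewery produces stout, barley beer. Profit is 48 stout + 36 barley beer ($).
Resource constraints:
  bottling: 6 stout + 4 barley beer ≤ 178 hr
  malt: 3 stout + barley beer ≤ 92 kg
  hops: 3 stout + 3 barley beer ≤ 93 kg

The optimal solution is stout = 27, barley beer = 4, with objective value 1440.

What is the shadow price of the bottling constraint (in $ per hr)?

At the optimum: bottling uses 178 of 178 (binding); malt uses 85 of 92 (slack = 7); hops uses 93 of 93 (binding).
Slack constraints have shadow price 0 (complementary slackness).
The binding rows give the dual system: 6·y_bottling + 3·y_hops = 48 and 4·y_bottling + 3·y_hops = 36.
→ y_bottling = 6 and y_hops = 4.
Shadow price of bottling = 6.

6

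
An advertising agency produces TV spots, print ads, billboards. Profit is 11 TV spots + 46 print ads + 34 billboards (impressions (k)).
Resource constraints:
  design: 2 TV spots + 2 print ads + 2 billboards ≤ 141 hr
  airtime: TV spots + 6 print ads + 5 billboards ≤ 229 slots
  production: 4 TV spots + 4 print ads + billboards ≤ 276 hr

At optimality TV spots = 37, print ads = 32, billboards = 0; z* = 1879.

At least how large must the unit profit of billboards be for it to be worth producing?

Binding: airtime and production. Non-binding: design (3 unused).
By complementary slackness, y = 0 for the non-binding constraint.
The binding rows give the dual system: 1·y_airtime + 4·y_production = 11 and 6·y_airtime + 4·y_production = 46.
This yields shadow prices y_airtime = 7, y_production = 1.
billboards enters the basis when its profit ≥ yᵀa₃ = 7·5 + 1·1 = 36.

36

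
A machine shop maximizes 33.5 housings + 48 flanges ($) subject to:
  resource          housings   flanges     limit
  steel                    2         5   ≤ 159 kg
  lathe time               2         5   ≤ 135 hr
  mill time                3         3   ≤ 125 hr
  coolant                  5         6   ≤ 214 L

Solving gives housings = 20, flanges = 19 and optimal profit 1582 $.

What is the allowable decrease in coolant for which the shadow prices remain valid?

52

Binding constraints: lathe time, coolant. The basis is B = [[2,5],[5,6]] with det -13.
Per unit decrease in coolant, x* moves by d = (-0.3846, 0.1538).
The basis stays optimal until housings reaches 0; allowable decrease = 52 L.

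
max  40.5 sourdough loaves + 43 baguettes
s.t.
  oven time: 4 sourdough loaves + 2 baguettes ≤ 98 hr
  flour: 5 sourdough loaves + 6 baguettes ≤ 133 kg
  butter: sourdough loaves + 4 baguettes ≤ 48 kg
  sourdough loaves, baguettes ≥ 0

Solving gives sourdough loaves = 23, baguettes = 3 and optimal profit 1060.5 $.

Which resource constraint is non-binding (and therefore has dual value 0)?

oven time: 98/98 (binding)
flour: 133/133 (binding)
butter: 35/48 (slack 13)
By complementary slackness, a constraint with positive slack has shadow price 0 → butter.

butter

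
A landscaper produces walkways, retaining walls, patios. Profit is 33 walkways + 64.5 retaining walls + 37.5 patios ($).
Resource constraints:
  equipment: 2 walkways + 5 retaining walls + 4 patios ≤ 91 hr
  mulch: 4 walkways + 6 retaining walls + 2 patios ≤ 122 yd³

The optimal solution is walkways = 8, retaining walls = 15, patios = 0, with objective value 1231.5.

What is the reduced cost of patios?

-1.5

At the optimum: equipment uses 91 of 91 (binding); mulch uses 122 of 122 (binding).
The binding rows give the dual system: 2·y_equipment + 4·y_mulch = 33 and 5·y_equipment + 6·y_mulch = 64.5.
Solving: y_equipment = 7.5, y_mulch = 4.5.
Reduced cost of patios: c₃ − yᵀa₃ = 37.5 − (7.5·4 + 4.5·2) = 37.5 − 39 = -1.5.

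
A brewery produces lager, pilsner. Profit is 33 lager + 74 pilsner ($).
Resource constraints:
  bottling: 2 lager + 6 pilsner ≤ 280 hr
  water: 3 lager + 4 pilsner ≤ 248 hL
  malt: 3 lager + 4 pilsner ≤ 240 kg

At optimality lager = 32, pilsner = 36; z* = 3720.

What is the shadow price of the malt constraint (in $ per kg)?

Check each constraint at x*: bottling 280/280 (tight); water 240/248 (slack 8); malt 240/240 (tight).
By complementary slackness, y = 0 for the non-binding constraint.
Dual feasibility on the basic columns requires 2·y_bottling + 3·y_malt = 33, 6·y_bottling + 4·y_malt = 74.
This yields shadow prices y_bottling = 9, y_malt = 5.
Shadow price of malt = 5.

5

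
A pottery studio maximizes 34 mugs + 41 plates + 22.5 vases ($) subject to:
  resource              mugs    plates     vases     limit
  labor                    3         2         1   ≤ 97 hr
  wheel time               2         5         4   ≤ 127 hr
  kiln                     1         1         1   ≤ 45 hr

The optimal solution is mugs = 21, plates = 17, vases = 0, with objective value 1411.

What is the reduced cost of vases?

Binding: labor and wheel time. Non-binding: kiln (7 unused).
Slack constraints have shadow price 0 (complementary slackness).
Dual feasibility on the basic columns requires 3·y_labor + 2·y_wheel time = 34, 2·y_labor + 5·y_wheel time = 41.
Solving: y_labor = 8, y_wheel time = 5.
Reduced cost of vases: c₃ − yᵀa₃ = 22.5 − (8·1 + 5·4) = 22.5 − 28 = -5.5.

-5.5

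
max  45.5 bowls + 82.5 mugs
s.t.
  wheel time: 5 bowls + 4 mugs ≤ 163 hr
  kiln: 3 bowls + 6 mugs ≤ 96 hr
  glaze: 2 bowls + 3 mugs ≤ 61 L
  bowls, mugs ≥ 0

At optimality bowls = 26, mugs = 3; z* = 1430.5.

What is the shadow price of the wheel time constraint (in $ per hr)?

Check each constraint at x*: wheel time 142/163 (slack 21); kiln 96/96 (tight); glaze 61/61 (tight).
Since wheel time is not tight, its dual is 0.
Dual feasibility on the basic columns requires 3·y_kiln + 2·y_glaze = 45.5, 6·y_kiln + 3·y_glaze = 82.5.
Solving: y_kiln = 9.5, y_glaze = 8.5.
Shadow price of wheel time = 0.

0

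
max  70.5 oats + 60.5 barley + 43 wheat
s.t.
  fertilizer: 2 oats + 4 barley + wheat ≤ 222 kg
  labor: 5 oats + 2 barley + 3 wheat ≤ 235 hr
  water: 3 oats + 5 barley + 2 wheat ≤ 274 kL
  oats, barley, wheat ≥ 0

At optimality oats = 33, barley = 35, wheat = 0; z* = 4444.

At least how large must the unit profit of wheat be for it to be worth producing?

Check each constraint at x*: fertilizer 206/222 (slack 16); labor 235/235 (tight); water 274/274 (tight).
Since fertilizer is not tight, its dual is 0.
From A_Bᵀ y = c: 5·y_labor + 3·y_water = 70.5; 2·y_labor + 5·y_water = 60.5.
→ y_labor = 9 and y_water = 8.5.
wheat enters the basis when its profit ≥ yᵀa₃ = 9·3 + 8.5·2 = 44.

44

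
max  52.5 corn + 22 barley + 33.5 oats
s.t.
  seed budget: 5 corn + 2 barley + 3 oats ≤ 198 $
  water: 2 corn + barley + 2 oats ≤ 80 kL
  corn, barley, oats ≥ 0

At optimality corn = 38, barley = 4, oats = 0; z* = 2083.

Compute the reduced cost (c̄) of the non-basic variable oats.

At the optimum: seed budget uses 198 of 198 (binding); water uses 80 of 80 (binding).
From A_Bᵀ y = c: 5·y_seed budget + 2·y_water = 52.5; 2·y_seed budget + 1·y_water = 22.
→ y_seed budget = 8.5 and y_water = 5.
Reduced cost of oats: c₃ − yᵀa₃ = 33.5 − (8.5·3 + 5·2) = 33.5 − 35.5 = -2.

-2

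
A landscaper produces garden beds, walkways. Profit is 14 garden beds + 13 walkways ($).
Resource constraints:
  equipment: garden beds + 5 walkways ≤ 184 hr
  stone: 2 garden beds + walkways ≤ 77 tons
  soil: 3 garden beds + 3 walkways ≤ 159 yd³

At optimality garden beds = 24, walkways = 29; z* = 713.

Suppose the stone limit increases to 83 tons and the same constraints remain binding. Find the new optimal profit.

Check each constraint at x*: equipment 169/184 (slack 15); stone 77/77 (tight); soil 159/159 (tight).
Since equipment is not tight, its dual is 0.
From A_Bᵀ y = c: 2·y_stone + 3·y_soil = 14; 1·y_stone + 3·y_soil = 13.
This yields shadow prices y_stone = 1, y_soil = 4.
Δz = y_stone·Δb = 1 × (6) = 6, so new z* = 713 + 6 = 719.

719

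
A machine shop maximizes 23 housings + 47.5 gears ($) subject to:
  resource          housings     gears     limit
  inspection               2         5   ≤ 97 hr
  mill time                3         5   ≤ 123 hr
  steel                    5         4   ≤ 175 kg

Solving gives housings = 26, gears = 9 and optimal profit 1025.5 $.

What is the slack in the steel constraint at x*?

steel used = 5·26 + 4·9 = 166; slack = 175 − 166 = 9.

9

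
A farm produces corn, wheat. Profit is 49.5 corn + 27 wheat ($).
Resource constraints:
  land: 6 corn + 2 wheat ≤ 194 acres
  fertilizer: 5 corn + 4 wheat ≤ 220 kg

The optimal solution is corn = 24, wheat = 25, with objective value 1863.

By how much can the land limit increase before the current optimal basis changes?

70

Binding constraints: land, fertilizer. The basis is B = [[6,2],[5,4]] with det 14.
Per unit increase in land, x* moves by d = (0.2857, -0.3571).
The basis stays optimal until wheat reaches 0; allowable increase = 70 acres.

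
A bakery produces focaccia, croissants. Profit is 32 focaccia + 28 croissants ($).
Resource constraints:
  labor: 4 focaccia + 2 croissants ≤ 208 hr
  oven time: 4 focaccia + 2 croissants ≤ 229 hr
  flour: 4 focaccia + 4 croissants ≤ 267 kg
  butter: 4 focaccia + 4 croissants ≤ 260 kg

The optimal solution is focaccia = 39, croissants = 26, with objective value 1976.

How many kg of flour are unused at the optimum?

flour used = 4·39 + 4·26 = 260; slack = 267 − 260 = 7.

7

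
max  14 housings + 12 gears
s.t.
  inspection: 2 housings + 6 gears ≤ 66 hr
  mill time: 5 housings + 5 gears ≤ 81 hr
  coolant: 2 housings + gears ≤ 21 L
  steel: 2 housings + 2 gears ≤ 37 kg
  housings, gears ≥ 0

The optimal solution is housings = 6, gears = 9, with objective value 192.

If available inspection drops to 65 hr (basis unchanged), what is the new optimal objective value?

Binding: inspection and coolant. Non-binding: mill time (6 unused), steel (7 unused).
By complementary slackness, y = 0 for the non-binding constraints.
From A_Bᵀ y = c: 2·y_inspection + 2·y_coolant = 14; 6·y_inspection + 1·y_coolant = 12.
→ y_inspection = 1 and y_coolant = 6.
Δz = y_inspection·Δb = 1 × (-1) = -1, so new z* = 192 − 1 = 191.

191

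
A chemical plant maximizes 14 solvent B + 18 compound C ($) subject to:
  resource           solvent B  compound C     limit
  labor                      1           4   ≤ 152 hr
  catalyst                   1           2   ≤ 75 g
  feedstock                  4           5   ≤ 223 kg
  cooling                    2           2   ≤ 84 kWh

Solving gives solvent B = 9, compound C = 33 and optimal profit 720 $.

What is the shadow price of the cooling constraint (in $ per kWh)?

Binding: catalyst and cooling. Non-binding: labor (11 unused), feedstock (22 unused).
By complementary slackness, y = 0 for the non-binding constraints.
From A_Bᵀ y = c: 1·y_catalyst + 2·y_cooling = 14; 2·y_catalyst + 2·y_cooling = 18.
Solving: y_catalyst = 4, y_cooling = 5.
Shadow price of cooling = 5.

5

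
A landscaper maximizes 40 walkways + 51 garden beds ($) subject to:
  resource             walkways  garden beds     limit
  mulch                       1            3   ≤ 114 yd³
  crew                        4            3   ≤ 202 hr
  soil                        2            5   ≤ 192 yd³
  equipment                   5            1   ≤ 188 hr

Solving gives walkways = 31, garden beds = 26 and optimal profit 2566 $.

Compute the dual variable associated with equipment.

At the optimum: mulch uses 109 of 114 (slack = 5); crew uses 202 of 202 (binding); soil uses 192 of 192 (binding); equipment uses 181 of 188 (slack = 7).
By complementary slackness, y = 0 for the non-binding constraints.
Dual feasibility on the basic columns requires 4·y_crew + 2·y_soil = 40, 3·y_crew + 5·y_soil = 51.
Solving: y_crew = 7, y_soil = 6.
Shadow price of equipment = 0.

0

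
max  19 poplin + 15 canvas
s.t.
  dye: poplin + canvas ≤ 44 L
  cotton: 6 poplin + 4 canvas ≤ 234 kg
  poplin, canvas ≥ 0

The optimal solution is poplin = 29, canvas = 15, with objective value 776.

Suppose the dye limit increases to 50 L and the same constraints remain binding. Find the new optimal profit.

At the optimum: dye uses 44 of 44 (binding); cotton uses 234 of 234 (binding).
The binding rows give the dual system: 1·y_dye + 6·y_cotton = 19 and 1·y_dye + 4·y_cotton = 15.
This yields shadow prices y_dye = 7, y_cotton = 2.
Δz = y_dye·Δb = 7 × (6) = 42, so new z* = 776 + 42 = 818.

818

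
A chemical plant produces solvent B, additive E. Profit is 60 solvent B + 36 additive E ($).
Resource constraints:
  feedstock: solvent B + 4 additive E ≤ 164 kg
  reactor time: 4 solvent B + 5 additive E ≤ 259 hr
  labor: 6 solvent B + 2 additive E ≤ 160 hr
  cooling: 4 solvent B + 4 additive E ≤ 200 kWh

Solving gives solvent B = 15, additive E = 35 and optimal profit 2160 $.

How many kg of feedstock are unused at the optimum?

feedstock used = 1·15 + 4·35 = 155; slack = 164 − 155 = 9.

9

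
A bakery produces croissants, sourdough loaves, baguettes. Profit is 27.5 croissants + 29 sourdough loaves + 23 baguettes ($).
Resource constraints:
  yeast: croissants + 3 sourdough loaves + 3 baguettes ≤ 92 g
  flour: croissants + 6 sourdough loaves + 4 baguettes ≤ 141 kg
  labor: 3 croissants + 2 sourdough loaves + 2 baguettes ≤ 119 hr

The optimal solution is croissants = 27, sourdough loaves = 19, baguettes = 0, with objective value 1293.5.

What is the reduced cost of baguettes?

Binding: flour and labor. Non-binding: yeast (8 unused).
By complementary slackness, y = 0 for the non-binding constraint.
From A_Bᵀ y = c: 1·y_flour + 3·y_labor = 27.5; 6·y_flour + 2·y_labor = 29.
Solving: y_flour = 2, y_labor = 8.5.
Reduced cost of baguettes: c₃ − yᵀa₃ = 23 − (2·4 + 8.5·2) = 23 − 25 = -2.

-2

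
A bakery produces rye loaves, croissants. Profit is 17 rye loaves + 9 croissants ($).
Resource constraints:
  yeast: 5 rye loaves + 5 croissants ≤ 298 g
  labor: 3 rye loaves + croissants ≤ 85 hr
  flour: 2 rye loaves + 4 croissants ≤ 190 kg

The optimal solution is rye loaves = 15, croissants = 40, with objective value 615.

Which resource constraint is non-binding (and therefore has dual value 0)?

yeast: 275/298 (slack 23)
labor: 85/85 (binding)
flour: 190/190 (binding)
By complementary slackness, a constraint with positive slack has shadow price 0 → yeast.

yeast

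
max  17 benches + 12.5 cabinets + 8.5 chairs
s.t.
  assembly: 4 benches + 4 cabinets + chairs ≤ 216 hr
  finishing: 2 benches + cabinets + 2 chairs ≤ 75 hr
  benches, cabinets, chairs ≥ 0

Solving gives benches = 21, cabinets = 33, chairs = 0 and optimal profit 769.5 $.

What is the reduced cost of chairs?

Check each constraint at x*: assembly 216/216 (tight); finishing 75/75 (tight).
Dual feasibility on the basic columns requires 4·y_assembly + 2·y_finishing = 17, 4·y_assembly + 1·y_finishing = 12.5.
Solving: y_assembly = 2, y_finishing = 4.5.
Reduced cost of chairs: c₃ − yᵀa₃ = 8.5 − (2·1 + 4.5·2) = 8.5 − 11 = -2.5.

-2.5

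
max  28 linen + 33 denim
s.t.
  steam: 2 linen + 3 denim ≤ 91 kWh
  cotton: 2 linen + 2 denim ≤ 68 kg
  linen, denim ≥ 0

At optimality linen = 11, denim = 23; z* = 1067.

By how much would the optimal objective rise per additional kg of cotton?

Both steam and cotton are binding at x*.
The binding rows give the dual system: 2·y_steam + 2·y_cotton = 28 and 3·y_steam + 2·y_cotton = 33.
→ y_steam = 5 and y_cotton = 9.
Shadow price of cotton = 9.

9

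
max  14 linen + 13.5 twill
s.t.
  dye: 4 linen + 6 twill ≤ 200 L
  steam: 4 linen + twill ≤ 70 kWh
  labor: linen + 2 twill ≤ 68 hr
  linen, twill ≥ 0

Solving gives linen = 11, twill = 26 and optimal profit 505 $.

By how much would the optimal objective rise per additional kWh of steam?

1.5

At the optimum: dye uses 200 of 200 (binding); steam uses 70 of 70 (binding); labor uses 63 of 68 (slack = 5).
Since labor is not tight, its dual is 0.
From A_Bᵀ y = c: 4·y_dye + 4·y_steam = 14; 6·y_dye + 1·y_steam = 13.5.
→ y_dye = 2 and y_steam = 1.5.
Shadow price of steam = 1.5.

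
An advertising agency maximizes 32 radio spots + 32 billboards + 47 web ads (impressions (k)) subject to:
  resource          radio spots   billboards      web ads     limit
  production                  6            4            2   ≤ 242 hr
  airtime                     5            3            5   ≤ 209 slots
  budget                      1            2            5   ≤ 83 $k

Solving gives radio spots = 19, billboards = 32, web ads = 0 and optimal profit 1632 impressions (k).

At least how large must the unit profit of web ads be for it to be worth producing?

Check each constraint at x*: production 242/242 (tight); airtime 191/209 (slack 18); budget 83/83 (tight).
Since airtime is not tight, its dual is 0.
Dual feasibility on the basic columns requires 6·y_production + 1·y_budget = 32, 4·y_production + 2·y_budget = 32.
This yields shadow prices y_production = 4, y_budget = 8.
web ads enters the basis when its profit ≥ yᵀa₃ = 4·2 + 8·5 = 48.

48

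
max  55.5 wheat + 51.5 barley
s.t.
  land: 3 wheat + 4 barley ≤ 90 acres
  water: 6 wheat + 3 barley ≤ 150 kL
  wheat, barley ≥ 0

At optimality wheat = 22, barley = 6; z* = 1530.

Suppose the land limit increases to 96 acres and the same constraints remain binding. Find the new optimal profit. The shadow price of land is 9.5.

Δb = 6, so new z* = 1530 + (9.5)·(6) = 1530 + 57 = 1587.

1587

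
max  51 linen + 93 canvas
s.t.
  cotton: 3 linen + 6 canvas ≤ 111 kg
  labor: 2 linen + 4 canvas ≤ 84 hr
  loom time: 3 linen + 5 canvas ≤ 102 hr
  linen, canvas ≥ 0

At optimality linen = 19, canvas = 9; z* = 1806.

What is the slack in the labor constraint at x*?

10

labor used = 2·19 + 4·9 = 74; slack = 84 − 74 = 10.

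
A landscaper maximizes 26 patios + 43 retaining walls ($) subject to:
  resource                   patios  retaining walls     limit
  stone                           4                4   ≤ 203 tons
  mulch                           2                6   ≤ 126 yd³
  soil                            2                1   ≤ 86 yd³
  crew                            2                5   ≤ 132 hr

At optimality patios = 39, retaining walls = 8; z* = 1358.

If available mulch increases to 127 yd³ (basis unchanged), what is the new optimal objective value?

1364

Check each constraint at x*: stone 188/203 (slack 15); mulch 126/126 (tight); soil 86/86 (tight); crew 118/132 (slack 14).
Since stone, crew are not tight, their duals are 0.
Dual feasibility on the basic columns requires 2·y_mulch + 2·y_soil = 26, 6·y_mulch + 1·y_soil = 43.
Solving: y_mulch = 6, y_soil = 7.
Δz = y_mulch·Δb = 6 × (1) = 6, so new z* = 1358 + 6 = 1364.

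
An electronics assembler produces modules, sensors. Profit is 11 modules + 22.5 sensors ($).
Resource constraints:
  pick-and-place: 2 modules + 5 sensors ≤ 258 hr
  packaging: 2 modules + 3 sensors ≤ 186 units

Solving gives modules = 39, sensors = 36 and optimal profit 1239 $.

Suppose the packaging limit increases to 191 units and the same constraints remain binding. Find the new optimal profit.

1251.5

Both pick-and-place and packaging are binding at x*.
From A_Bᵀ y = c: 2·y_pick-and-place + 2·y_packaging = 11; 5·y_pick-and-place + 3·y_packaging = 22.5.
This yields shadow prices y_pick-and-place = 3, y_packaging = 2.5.
Δz = y_packaging·Δb = 2.5 × (5) = 12.5, so new z* = 1239 + 12.5 = 1251.5.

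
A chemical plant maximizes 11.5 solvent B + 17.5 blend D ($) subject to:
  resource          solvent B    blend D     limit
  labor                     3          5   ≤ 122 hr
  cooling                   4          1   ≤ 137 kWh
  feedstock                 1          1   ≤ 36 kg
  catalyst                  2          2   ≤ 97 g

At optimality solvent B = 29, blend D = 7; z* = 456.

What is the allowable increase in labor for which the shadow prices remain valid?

58

Binding constraints: labor, feedstock. The basis is B = [[3,5],[1,1]] with det -2.
Per unit increase in labor, x* moves by d = (-0.5, 0.5).
The basis stays optimal until solvent B reaches 0; allowable increase = 58 hr.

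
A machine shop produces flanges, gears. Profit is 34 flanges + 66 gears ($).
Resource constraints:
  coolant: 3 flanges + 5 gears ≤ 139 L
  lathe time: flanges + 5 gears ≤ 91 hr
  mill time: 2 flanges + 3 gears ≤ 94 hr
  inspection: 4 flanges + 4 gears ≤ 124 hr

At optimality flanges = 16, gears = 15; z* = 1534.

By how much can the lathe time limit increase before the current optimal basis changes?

32

Binding constraints: lathe time, inspection. The basis is B = [[1,5],[4,4]] with det -16.
Per unit increase in lathe time, x* moves by d = (-0.25, 0.25).
The basis stays optimal until coolant becomes binding; allowable increase = 32 hr.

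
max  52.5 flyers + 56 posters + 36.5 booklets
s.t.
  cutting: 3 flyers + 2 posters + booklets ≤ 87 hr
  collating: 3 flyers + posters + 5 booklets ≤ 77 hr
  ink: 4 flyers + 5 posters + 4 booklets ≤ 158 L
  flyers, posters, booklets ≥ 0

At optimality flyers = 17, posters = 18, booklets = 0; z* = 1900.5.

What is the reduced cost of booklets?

Binding: cutting and ink. Non-binding: collating (8 unused).
By complementary slackness, y = 0 for the non-binding constraint.
Dual feasibility on the basic columns requires 3·y_cutting + 4·y_ink = 52.5, 2·y_cutting + 5·y_ink = 56.
Solving: y_cutting = 5.5, y_ink = 9.
Reduced cost of booklets: c₃ − yᵀa₃ = 36.5 − (5.5·1 + 9·4) = 36.5 − 41.5 = -5.

-5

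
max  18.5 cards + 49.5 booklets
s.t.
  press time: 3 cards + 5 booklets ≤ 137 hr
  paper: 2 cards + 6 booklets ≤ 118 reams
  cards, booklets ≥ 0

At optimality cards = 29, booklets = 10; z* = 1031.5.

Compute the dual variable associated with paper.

Both press time and paper are binding at x*.
Dual feasibility on the basic columns requires 3·y_press time + 2·y_paper = 18.5, 5·y_press time + 6·y_paper = 49.5.
Solving: y_press time = 1.5, y_paper = 7.
Shadow price of paper = 7.

7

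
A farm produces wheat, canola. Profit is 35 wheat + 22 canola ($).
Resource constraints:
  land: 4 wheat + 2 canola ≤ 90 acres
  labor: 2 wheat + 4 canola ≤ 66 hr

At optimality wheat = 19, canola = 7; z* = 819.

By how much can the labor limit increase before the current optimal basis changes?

114

Binding constraints: land, labor. The basis is B = [[4,2],[2,4]] with det 12.
Per unit increase in labor, x* moves by d = (-0.1667, 0.3333).
The basis stays optimal until wheat reaches 0; allowable increase = 114 hr.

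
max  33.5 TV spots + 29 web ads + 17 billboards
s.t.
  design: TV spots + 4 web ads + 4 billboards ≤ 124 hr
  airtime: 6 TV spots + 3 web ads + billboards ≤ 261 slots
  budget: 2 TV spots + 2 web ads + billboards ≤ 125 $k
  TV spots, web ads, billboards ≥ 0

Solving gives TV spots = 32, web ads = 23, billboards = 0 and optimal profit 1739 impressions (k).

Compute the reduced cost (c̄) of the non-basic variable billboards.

Binding: design and airtime. Non-binding: budget (15 unused).
Slack constraints have shadow price 0 (complementary slackness).
The binding rows give the dual system: 1·y_design + 6·y_airtime = 33.5 and 4·y_design + 3·y_airtime = 29.
Solving: y_design = 3.5, y_airtime = 5.
Reduced cost of billboards: c₃ − yᵀa₃ = 17 − (3.5·4 + 5·1) = 17 − 19 = -2.

-2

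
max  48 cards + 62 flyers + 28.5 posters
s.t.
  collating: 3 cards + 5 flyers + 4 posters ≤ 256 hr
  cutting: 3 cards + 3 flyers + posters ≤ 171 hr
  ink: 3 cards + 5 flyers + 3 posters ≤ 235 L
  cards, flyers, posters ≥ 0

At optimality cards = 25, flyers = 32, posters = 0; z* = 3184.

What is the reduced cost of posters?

-1.5

At the optimum: collating uses 235 of 256 (slack = 21); cutting uses 171 of 171 (binding); ink uses 235 of 235 (binding).
Slack constraints have shadow price 0 (complementary slackness).
Dual feasibility on the basic columns requires 3·y_cutting + 3·y_ink = 48, 3·y_cutting + 5·y_ink = 62.
This yields shadow prices y_cutting = 9, y_ink = 7.
Reduced cost of posters: c₃ − yᵀa₃ = 28.5 − (9·1 + 7·3) = 28.5 − 30 = -1.5.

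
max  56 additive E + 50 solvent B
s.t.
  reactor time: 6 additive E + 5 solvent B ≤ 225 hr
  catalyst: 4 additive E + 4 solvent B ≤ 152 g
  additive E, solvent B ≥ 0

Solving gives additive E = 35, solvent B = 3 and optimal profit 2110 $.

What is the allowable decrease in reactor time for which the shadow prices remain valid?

Binding constraints: reactor time, catalyst. The basis is B = [[6,5],[4,4]] with det 4.
Per unit decrease in reactor time, x* moves by d = (-1, 1).
The basis stays optimal until additive E reaches 0; allowable decrease = 35 hr.

35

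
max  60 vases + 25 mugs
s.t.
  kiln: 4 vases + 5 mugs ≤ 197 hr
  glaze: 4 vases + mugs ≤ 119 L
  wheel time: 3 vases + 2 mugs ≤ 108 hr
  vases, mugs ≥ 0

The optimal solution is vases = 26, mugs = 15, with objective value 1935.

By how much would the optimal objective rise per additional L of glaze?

Check each constraint at x*: kiln 179/197 (slack 18); glaze 119/119 (tight); wheel time 108/108 (tight).
By complementary slackness, y = 0 for the non-binding constraint.
The binding rows give the dual system: 4·y_glaze + 3·y_wheel time = 60 and 1·y_glaze + 2·y_wheel time = 25.
Solving: y_glaze = 9, y_wheel time = 8.
Shadow price of glaze = 9.

9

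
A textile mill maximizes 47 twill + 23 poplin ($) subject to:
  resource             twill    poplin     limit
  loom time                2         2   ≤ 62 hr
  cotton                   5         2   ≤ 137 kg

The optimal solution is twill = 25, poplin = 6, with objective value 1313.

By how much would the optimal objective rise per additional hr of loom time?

3.5

Check each constraint at x*: loom time 62/62 (tight); cotton 137/137 (tight).
From A_Bᵀ y = c: 2·y_loom time + 5·y_cotton = 47; 2·y_loom time + 2·y_cotton = 23.
Solving: y_loom time = 3.5, y_cotton = 8.
Shadow price of loom time = 3.5.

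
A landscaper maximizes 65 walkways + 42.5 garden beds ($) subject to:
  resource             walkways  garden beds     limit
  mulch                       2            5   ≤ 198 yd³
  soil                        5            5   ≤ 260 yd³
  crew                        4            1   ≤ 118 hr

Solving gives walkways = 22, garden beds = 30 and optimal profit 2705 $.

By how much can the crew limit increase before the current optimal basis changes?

90

Binding constraints: soil, crew. The basis is B = [[5,5],[4,1]] with det -15.
Per unit increase in crew, x* moves by d = (0.3333, -0.3333).
The basis stays optimal until garden beds reaches 0; allowable increase = 90 hr.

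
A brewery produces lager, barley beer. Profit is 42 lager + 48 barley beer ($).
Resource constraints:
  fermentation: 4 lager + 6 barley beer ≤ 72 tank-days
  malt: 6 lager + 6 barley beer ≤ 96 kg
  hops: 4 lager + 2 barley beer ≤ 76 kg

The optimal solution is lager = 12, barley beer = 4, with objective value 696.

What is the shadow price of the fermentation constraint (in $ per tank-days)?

Binding: fermentation and malt. Non-binding: hops (20 unused).
Since hops is not tight, its dual is 0.
From A_Bᵀ y = c: 4·y_fermentation + 6·y_malt = 42; 6·y_fermentation + 6·y_malt = 48.
→ y_fermentation = 3 and y_malt = 5.
Shadow price of fermentation = 3.

3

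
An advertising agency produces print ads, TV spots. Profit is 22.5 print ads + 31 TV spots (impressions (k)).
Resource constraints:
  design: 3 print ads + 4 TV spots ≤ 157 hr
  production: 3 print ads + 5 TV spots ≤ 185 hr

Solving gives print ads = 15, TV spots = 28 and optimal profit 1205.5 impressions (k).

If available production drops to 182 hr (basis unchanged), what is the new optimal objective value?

At the optimum: design uses 157 of 157 (binding); production uses 185 of 185 (binding).
The binding rows give the dual system: 3·y_design + 3·y_production = 22.5 and 4·y_design + 5·y_production = 31.
→ y_design = 6.5 and y_production = 1.
Δz = y_production·Δb = 1 × (-3) = -3, so new z* = 1205.5 − 3 = 1202.5.

1202.5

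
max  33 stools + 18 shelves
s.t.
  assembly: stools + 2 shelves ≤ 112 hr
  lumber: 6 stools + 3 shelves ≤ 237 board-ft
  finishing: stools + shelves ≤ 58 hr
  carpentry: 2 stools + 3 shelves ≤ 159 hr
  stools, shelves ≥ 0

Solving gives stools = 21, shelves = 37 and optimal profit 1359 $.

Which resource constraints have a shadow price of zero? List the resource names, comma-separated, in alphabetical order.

assembly, carpentry

assembly: 95/112 (slack 17)
lumber: 237/237 (binding)
finishing: 58/58 (binding)
carpentry: 153/159 (slack 6)
By complementary slackness, a constraint with positive slack has shadow price 0 → assembly, carpentry.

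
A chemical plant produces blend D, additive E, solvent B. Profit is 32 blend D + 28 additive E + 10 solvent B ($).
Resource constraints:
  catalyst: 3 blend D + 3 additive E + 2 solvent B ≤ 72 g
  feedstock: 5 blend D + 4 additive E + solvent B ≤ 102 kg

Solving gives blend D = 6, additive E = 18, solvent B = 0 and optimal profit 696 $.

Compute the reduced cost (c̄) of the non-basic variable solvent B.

At the optimum: catalyst uses 72 of 72 (binding); feedstock uses 102 of 102 (binding).
Dual feasibility on the basic columns requires 3·y_catalyst + 5·y_feedstock = 32, 3·y_catalyst + 4·y_feedstock = 28.
→ y_catalyst = 4 and y_feedstock = 4.
Reduced cost of solvent B: c₃ − yᵀa₃ = 10 − (4·2 + 4·1) = 10 − 12 = -2.

-2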